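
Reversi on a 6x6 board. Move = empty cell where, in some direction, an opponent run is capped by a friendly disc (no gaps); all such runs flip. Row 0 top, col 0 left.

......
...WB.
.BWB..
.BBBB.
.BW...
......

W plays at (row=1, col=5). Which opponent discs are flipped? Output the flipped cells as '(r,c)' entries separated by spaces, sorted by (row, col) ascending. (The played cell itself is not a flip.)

Dir NW: first cell '.' (not opp) -> no flip
Dir N: first cell '.' (not opp) -> no flip
Dir NE: edge -> no flip
Dir W: opp run (1,4) capped by W -> flip
Dir E: edge -> no flip
Dir SW: first cell '.' (not opp) -> no flip
Dir S: first cell '.' (not opp) -> no flip
Dir SE: edge -> no flip

Answer: (1,4)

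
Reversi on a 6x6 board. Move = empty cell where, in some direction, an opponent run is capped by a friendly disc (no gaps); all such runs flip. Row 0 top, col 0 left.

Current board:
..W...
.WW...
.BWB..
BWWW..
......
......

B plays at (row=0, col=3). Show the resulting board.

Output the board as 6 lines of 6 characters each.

Answer: ..WB..
.WB...
.BWB..
BWWW..
......
......

Derivation:
Place B at (0,3); scan 8 dirs for brackets.
Dir NW: edge -> no flip
Dir N: edge -> no flip
Dir NE: edge -> no flip
Dir W: opp run (0,2), next='.' -> no flip
Dir E: first cell '.' (not opp) -> no flip
Dir SW: opp run (1,2) capped by B -> flip
Dir S: first cell '.' (not opp) -> no flip
Dir SE: first cell '.' (not opp) -> no flip
All flips: (1,2)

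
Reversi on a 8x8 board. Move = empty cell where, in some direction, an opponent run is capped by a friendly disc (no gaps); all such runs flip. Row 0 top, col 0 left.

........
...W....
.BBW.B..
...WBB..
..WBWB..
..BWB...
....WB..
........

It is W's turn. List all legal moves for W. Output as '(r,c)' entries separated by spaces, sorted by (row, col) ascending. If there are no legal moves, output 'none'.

(1,0): no bracket -> illegal
(1,1): flips 1 -> legal
(1,2): no bracket -> illegal
(1,4): no bracket -> illegal
(1,5): no bracket -> illegal
(1,6): no bracket -> illegal
(2,0): flips 2 -> legal
(2,4): flips 1 -> legal
(2,6): flips 1 -> legal
(3,0): no bracket -> illegal
(3,1): flips 1 -> legal
(3,2): no bracket -> illegal
(3,6): flips 2 -> legal
(4,1): no bracket -> illegal
(4,6): flips 1 -> legal
(5,1): flips 1 -> legal
(5,5): flips 1 -> legal
(5,6): flips 2 -> legal
(6,1): no bracket -> illegal
(6,2): flips 1 -> legal
(6,3): no bracket -> illegal
(6,6): flips 1 -> legal
(7,4): no bracket -> illegal
(7,5): no bracket -> illegal
(7,6): no bracket -> illegal

Answer: (1,1) (2,0) (2,4) (2,6) (3,1) (3,6) (4,6) (5,1) (5,5) (5,6) (6,2) (6,6)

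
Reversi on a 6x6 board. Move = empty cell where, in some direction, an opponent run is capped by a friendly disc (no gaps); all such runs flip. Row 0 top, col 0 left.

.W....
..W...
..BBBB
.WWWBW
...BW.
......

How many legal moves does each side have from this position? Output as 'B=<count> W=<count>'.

-- B to move --
(0,0): no bracket -> illegal
(0,2): flips 1 -> legal
(0,3): no bracket -> illegal
(1,0): no bracket -> illegal
(1,1): no bracket -> illegal
(1,3): no bracket -> illegal
(2,0): no bracket -> illegal
(2,1): flips 1 -> legal
(3,0): flips 3 -> legal
(4,0): flips 1 -> legal
(4,1): flips 1 -> legal
(4,2): flips 2 -> legal
(4,5): flips 2 -> legal
(5,3): no bracket -> illegal
(5,4): flips 1 -> legal
(5,5): flips 2 -> legal
B mobility = 9
-- W to move --
(1,1): flips 1 -> legal
(1,3): flips 3 -> legal
(1,4): flips 3 -> legal
(1,5): flips 2 -> legal
(2,1): no bracket -> illegal
(4,2): flips 1 -> legal
(4,5): flips 2 -> legal
(5,2): no bracket -> illegal
(5,3): flips 1 -> legal
(5,4): flips 1 -> legal
W mobility = 8

Answer: B=9 W=8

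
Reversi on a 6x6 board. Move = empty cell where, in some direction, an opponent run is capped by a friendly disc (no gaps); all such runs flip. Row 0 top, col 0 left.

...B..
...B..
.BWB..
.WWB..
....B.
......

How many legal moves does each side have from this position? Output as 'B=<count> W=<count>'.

-- B to move --
(1,1): flips 1 -> legal
(1,2): no bracket -> illegal
(2,0): no bracket -> illegal
(3,0): flips 2 -> legal
(4,0): flips 2 -> legal
(4,1): flips 2 -> legal
(4,2): no bracket -> illegal
(4,3): flips 1 -> legal
B mobility = 5
-- W to move --
(0,2): no bracket -> illegal
(0,4): flips 1 -> legal
(1,0): flips 1 -> legal
(1,1): flips 1 -> legal
(1,2): no bracket -> illegal
(1,4): flips 1 -> legal
(2,0): flips 1 -> legal
(2,4): flips 1 -> legal
(3,0): no bracket -> illegal
(3,4): flips 1 -> legal
(3,5): no bracket -> illegal
(4,2): no bracket -> illegal
(4,3): no bracket -> illegal
(4,5): no bracket -> illegal
(5,3): no bracket -> illegal
(5,4): no bracket -> illegal
(5,5): flips 2 -> legal
W mobility = 8

Answer: B=5 W=8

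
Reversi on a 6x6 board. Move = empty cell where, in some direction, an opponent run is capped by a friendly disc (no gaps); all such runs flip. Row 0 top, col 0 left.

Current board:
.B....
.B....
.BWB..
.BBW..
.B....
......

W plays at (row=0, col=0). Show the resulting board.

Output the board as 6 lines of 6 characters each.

Answer: WB....
.W....
.BWB..
.BBW..
.B....
......

Derivation:
Place W at (0,0); scan 8 dirs for brackets.
Dir NW: edge -> no flip
Dir N: edge -> no flip
Dir NE: edge -> no flip
Dir W: edge -> no flip
Dir E: opp run (0,1), next='.' -> no flip
Dir SW: edge -> no flip
Dir S: first cell '.' (not opp) -> no flip
Dir SE: opp run (1,1) capped by W -> flip
All flips: (1,1)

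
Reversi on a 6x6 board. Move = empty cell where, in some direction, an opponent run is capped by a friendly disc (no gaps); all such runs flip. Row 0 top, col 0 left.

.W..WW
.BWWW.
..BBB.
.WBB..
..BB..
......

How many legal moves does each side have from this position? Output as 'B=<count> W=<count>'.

-- B to move --
(0,0): no bracket -> illegal
(0,2): flips 2 -> legal
(0,3): flips 1 -> legal
(1,0): no bracket -> illegal
(1,5): flips 3 -> legal
(2,0): flips 1 -> legal
(2,1): no bracket -> illegal
(2,5): no bracket -> illegal
(3,0): flips 1 -> legal
(4,0): flips 1 -> legal
(4,1): no bracket -> illegal
B mobility = 6
-- W to move --
(0,0): no bracket -> illegal
(0,2): no bracket -> illegal
(1,0): flips 1 -> legal
(1,5): no bracket -> illegal
(2,0): no bracket -> illegal
(2,1): flips 1 -> legal
(2,5): no bracket -> illegal
(3,4): flips 4 -> legal
(3,5): flips 1 -> legal
(4,1): flips 2 -> legal
(4,4): no bracket -> illegal
(5,1): no bracket -> illegal
(5,2): flips 3 -> legal
(5,3): flips 4 -> legal
(5,4): no bracket -> illegal
W mobility = 7

Answer: B=6 W=7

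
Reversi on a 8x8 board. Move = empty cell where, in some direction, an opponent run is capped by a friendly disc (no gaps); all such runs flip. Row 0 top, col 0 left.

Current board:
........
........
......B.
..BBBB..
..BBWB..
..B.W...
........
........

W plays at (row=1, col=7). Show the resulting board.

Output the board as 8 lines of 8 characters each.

Place W at (1,7); scan 8 dirs for brackets.
Dir NW: first cell '.' (not opp) -> no flip
Dir N: first cell '.' (not opp) -> no flip
Dir NE: edge -> no flip
Dir W: first cell '.' (not opp) -> no flip
Dir E: edge -> no flip
Dir SW: opp run (2,6) (3,5) capped by W -> flip
Dir S: first cell '.' (not opp) -> no flip
Dir SE: edge -> no flip
All flips: (2,6) (3,5)

Answer: ........
.......W
......W.
..BBBW..
..BBWB..
..B.W...
........
........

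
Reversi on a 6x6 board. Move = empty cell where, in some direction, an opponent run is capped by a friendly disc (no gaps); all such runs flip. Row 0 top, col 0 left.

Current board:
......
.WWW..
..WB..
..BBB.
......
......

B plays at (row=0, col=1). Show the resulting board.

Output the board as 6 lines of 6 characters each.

Answer: .B....
.WBW..
..WB..
..BBB.
......
......

Derivation:
Place B at (0,1); scan 8 dirs for brackets.
Dir NW: edge -> no flip
Dir N: edge -> no flip
Dir NE: edge -> no flip
Dir W: first cell '.' (not opp) -> no flip
Dir E: first cell '.' (not opp) -> no flip
Dir SW: first cell '.' (not opp) -> no flip
Dir S: opp run (1,1), next='.' -> no flip
Dir SE: opp run (1,2) capped by B -> flip
All flips: (1,2)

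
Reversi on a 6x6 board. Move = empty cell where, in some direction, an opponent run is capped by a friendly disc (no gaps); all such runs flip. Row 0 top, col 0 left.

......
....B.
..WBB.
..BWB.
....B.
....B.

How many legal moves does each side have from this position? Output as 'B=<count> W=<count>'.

Answer: B=5 W=7

Derivation:
-- B to move --
(1,1): flips 2 -> legal
(1,2): flips 1 -> legal
(1,3): no bracket -> illegal
(2,1): flips 1 -> legal
(3,1): no bracket -> illegal
(4,2): flips 1 -> legal
(4,3): flips 1 -> legal
B mobility = 5
-- W to move --
(0,3): no bracket -> illegal
(0,4): no bracket -> illegal
(0,5): no bracket -> illegal
(1,2): no bracket -> illegal
(1,3): flips 1 -> legal
(1,5): flips 1 -> legal
(2,1): no bracket -> illegal
(2,5): flips 2 -> legal
(3,1): flips 1 -> legal
(3,5): flips 1 -> legal
(4,1): no bracket -> illegal
(4,2): flips 1 -> legal
(4,3): no bracket -> illegal
(4,5): no bracket -> illegal
(5,3): no bracket -> illegal
(5,5): flips 1 -> legal
W mobility = 7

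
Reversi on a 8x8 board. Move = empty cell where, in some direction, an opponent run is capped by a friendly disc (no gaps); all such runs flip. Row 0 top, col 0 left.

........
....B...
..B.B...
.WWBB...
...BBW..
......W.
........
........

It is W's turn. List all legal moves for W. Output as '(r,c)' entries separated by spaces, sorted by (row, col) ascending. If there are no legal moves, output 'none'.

(0,3): no bracket -> illegal
(0,4): no bracket -> illegal
(0,5): no bracket -> illegal
(1,1): no bracket -> illegal
(1,2): flips 1 -> legal
(1,3): flips 1 -> legal
(1,5): no bracket -> illegal
(2,1): no bracket -> illegal
(2,3): flips 1 -> legal
(2,5): no bracket -> illegal
(3,5): flips 2 -> legal
(4,2): flips 2 -> legal
(5,2): no bracket -> illegal
(5,3): no bracket -> illegal
(5,4): flips 1 -> legal
(5,5): no bracket -> illegal

Answer: (1,2) (1,3) (2,3) (3,5) (4,2) (5,4)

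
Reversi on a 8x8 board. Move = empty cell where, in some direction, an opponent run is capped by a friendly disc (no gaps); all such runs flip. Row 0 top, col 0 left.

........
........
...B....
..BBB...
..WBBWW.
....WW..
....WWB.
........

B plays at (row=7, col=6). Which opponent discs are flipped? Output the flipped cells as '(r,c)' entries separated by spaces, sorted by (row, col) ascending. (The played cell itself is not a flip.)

Answer: (5,4) (6,5)

Derivation:
Dir NW: opp run (6,5) (5,4) capped by B -> flip
Dir N: first cell 'B' (not opp) -> no flip
Dir NE: first cell '.' (not opp) -> no flip
Dir W: first cell '.' (not opp) -> no flip
Dir E: first cell '.' (not opp) -> no flip
Dir SW: edge -> no flip
Dir S: edge -> no flip
Dir SE: edge -> no flip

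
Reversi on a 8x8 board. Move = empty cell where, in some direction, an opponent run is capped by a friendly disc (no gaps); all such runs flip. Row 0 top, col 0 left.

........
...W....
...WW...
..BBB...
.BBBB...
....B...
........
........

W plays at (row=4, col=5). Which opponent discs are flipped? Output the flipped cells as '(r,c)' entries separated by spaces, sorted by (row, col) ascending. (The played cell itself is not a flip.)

Dir NW: opp run (3,4) capped by W -> flip
Dir N: first cell '.' (not opp) -> no flip
Dir NE: first cell '.' (not opp) -> no flip
Dir W: opp run (4,4) (4,3) (4,2) (4,1), next='.' -> no flip
Dir E: first cell '.' (not opp) -> no flip
Dir SW: opp run (5,4), next='.' -> no flip
Dir S: first cell '.' (not opp) -> no flip
Dir SE: first cell '.' (not opp) -> no flip

Answer: (3,4)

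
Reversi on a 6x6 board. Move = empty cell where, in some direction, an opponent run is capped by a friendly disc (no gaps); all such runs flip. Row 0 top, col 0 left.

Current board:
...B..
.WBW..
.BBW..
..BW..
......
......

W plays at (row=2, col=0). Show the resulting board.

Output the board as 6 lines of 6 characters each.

Place W at (2,0); scan 8 dirs for brackets.
Dir NW: edge -> no flip
Dir N: first cell '.' (not opp) -> no flip
Dir NE: first cell 'W' (not opp) -> no flip
Dir W: edge -> no flip
Dir E: opp run (2,1) (2,2) capped by W -> flip
Dir SW: edge -> no flip
Dir S: first cell '.' (not opp) -> no flip
Dir SE: first cell '.' (not opp) -> no flip
All flips: (2,1) (2,2)

Answer: ...B..
.WBW..
WWWW..
..BW..
......
......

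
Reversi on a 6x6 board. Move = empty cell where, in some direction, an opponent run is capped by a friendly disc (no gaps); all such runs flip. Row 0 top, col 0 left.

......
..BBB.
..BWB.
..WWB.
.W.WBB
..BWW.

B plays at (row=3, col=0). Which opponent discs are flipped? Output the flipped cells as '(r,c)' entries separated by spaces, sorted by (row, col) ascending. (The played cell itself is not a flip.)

Answer: (4,1)

Derivation:
Dir NW: edge -> no flip
Dir N: first cell '.' (not opp) -> no flip
Dir NE: first cell '.' (not opp) -> no flip
Dir W: edge -> no flip
Dir E: first cell '.' (not opp) -> no flip
Dir SW: edge -> no flip
Dir S: first cell '.' (not opp) -> no flip
Dir SE: opp run (4,1) capped by B -> flip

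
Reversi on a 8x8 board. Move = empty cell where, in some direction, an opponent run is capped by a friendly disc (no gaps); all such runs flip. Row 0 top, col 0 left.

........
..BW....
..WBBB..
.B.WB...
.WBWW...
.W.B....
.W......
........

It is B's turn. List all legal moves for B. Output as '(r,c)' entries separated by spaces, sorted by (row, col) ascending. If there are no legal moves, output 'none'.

(0,2): flips 1 -> legal
(0,3): flips 1 -> legal
(0,4): flips 2 -> legal
(1,1): no bracket -> illegal
(1,4): flips 1 -> legal
(2,1): flips 1 -> legal
(3,0): no bracket -> illegal
(3,2): flips 2 -> legal
(3,5): flips 1 -> legal
(4,0): flips 1 -> legal
(4,5): flips 2 -> legal
(5,0): no bracket -> illegal
(5,2): flips 1 -> legal
(5,4): flips 1 -> legal
(5,5): no bracket -> illegal
(6,0): flips 1 -> legal
(6,2): no bracket -> illegal
(7,0): no bracket -> illegal
(7,1): flips 3 -> legal
(7,2): no bracket -> illegal

Answer: (0,2) (0,3) (0,4) (1,4) (2,1) (3,2) (3,5) (4,0) (4,5) (5,2) (5,4) (6,0) (7,1)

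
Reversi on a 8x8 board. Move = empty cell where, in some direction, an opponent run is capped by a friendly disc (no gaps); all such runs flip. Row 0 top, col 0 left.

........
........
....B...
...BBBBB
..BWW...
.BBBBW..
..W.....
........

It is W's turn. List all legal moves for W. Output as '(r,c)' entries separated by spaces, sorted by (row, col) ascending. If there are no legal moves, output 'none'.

Answer: (1,4) (2,2) (2,3) (2,5) (2,6) (3,2) (4,0) (4,1) (5,0) (6,1) (6,3) (6,4) (6,5)

Derivation:
(1,3): no bracket -> illegal
(1,4): flips 2 -> legal
(1,5): no bracket -> illegal
(2,2): flips 1 -> legal
(2,3): flips 1 -> legal
(2,5): flips 1 -> legal
(2,6): flips 1 -> legal
(2,7): no bracket -> illegal
(3,1): no bracket -> illegal
(3,2): flips 2 -> legal
(4,0): flips 1 -> legal
(4,1): flips 1 -> legal
(4,5): no bracket -> illegal
(4,6): no bracket -> illegal
(4,7): no bracket -> illegal
(5,0): flips 4 -> legal
(6,0): no bracket -> illegal
(6,1): flips 1 -> legal
(6,3): flips 1 -> legal
(6,4): flips 1 -> legal
(6,5): flips 1 -> legal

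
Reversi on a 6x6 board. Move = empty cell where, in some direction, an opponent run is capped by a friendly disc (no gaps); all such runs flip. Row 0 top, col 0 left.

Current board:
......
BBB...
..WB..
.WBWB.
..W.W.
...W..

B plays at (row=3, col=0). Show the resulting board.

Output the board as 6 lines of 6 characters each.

Answer: ......
BBB...
..WB..
BBBWB.
..W.W.
...W..

Derivation:
Place B at (3,0); scan 8 dirs for brackets.
Dir NW: edge -> no flip
Dir N: first cell '.' (not opp) -> no flip
Dir NE: first cell '.' (not opp) -> no flip
Dir W: edge -> no flip
Dir E: opp run (3,1) capped by B -> flip
Dir SW: edge -> no flip
Dir S: first cell '.' (not opp) -> no flip
Dir SE: first cell '.' (not opp) -> no flip
All flips: (3,1)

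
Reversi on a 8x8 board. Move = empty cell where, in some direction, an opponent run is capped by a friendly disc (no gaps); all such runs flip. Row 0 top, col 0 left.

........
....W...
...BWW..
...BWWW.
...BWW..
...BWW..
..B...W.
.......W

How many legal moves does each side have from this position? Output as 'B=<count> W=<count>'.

-- B to move --
(0,3): no bracket -> illegal
(0,4): no bracket -> illegal
(0,5): flips 1 -> legal
(1,3): no bracket -> illegal
(1,5): flips 1 -> legal
(1,6): flips 2 -> legal
(2,6): flips 4 -> legal
(2,7): no bracket -> illegal
(3,7): flips 3 -> legal
(4,6): flips 2 -> legal
(4,7): no bracket -> illegal
(5,6): flips 4 -> legal
(5,7): no bracket -> illegal
(6,3): no bracket -> illegal
(6,4): no bracket -> illegal
(6,5): flips 1 -> legal
(6,7): no bracket -> illegal
(7,5): no bracket -> illegal
(7,6): no bracket -> illegal
B mobility = 8
-- W to move --
(1,2): flips 1 -> legal
(1,3): no bracket -> illegal
(2,2): flips 2 -> legal
(3,2): flips 3 -> legal
(4,2): flips 2 -> legal
(5,1): no bracket -> illegal
(5,2): flips 2 -> legal
(6,1): no bracket -> illegal
(6,3): no bracket -> illegal
(6,4): no bracket -> illegal
(7,1): flips 2 -> legal
(7,2): no bracket -> illegal
(7,3): no bracket -> illegal
W mobility = 6

Answer: B=8 W=6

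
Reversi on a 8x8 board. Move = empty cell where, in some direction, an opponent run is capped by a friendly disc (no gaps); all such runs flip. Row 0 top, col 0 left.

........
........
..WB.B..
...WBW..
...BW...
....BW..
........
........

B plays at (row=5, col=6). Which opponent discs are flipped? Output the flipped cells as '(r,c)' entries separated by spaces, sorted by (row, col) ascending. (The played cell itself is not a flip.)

Dir NW: first cell '.' (not opp) -> no flip
Dir N: first cell '.' (not opp) -> no flip
Dir NE: first cell '.' (not opp) -> no flip
Dir W: opp run (5,5) capped by B -> flip
Dir E: first cell '.' (not opp) -> no flip
Dir SW: first cell '.' (not opp) -> no flip
Dir S: first cell '.' (not opp) -> no flip
Dir SE: first cell '.' (not opp) -> no flip

Answer: (5,5)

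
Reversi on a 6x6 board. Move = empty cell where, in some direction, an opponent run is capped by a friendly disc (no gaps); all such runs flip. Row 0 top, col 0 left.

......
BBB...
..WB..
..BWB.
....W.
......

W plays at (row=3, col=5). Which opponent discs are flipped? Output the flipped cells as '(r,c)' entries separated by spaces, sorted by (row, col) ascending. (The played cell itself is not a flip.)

Dir NW: first cell '.' (not opp) -> no flip
Dir N: first cell '.' (not opp) -> no flip
Dir NE: edge -> no flip
Dir W: opp run (3,4) capped by W -> flip
Dir E: edge -> no flip
Dir SW: first cell 'W' (not opp) -> no flip
Dir S: first cell '.' (not opp) -> no flip
Dir SE: edge -> no flip

Answer: (3,4)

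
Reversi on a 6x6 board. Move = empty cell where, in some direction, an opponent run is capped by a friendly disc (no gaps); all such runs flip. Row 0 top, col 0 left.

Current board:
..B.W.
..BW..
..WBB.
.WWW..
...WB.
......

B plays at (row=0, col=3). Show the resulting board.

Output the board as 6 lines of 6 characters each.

Place B at (0,3); scan 8 dirs for brackets.
Dir NW: edge -> no flip
Dir N: edge -> no flip
Dir NE: edge -> no flip
Dir W: first cell 'B' (not opp) -> no flip
Dir E: opp run (0,4), next='.' -> no flip
Dir SW: first cell 'B' (not opp) -> no flip
Dir S: opp run (1,3) capped by B -> flip
Dir SE: first cell '.' (not opp) -> no flip
All flips: (1,3)

Answer: ..BBW.
..BB..
..WBB.
.WWW..
...WB.
......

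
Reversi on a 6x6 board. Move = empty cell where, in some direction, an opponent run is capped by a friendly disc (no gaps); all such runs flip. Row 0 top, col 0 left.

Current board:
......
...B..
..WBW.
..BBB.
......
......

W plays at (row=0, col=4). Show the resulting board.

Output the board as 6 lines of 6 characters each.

Answer: ....W.
...W..
..WBW.
..BBB.
......
......

Derivation:
Place W at (0,4); scan 8 dirs for brackets.
Dir NW: edge -> no flip
Dir N: edge -> no flip
Dir NE: edge -> no flip
Dir W: first cell '.' (not opp) -> no flip
Dir E: first cell '.' (not opp) -> no flip
Dir SW: opp run (1,3) capped by W -> flip
Dir S: first cell '.' (not opp) -> no flip
Dir SE: first cell '.' (not opp) -> no flip
All flips: (1,3)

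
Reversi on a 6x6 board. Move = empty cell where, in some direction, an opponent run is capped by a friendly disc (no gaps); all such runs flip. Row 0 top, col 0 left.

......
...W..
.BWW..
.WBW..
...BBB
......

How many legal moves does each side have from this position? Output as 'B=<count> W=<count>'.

-- B to move --
(0,2): no bracket -> illegal
(0,3): flips 3 -> legal
(0,4): no bracket -> illegal
(1,1): flips 2 -> legal
(1,2): flips 1 -> legal
(1,4): flips 1 -> legal
(2,0): no bracket -> illegal
(2,4): flips 2 -> legal
(3,0): flips 1 -> legal
(3,4): flips 1 -> legal
(4,0): no bracket -> illegal
(4,1): flips 1 -> legal
(4,2): no bracket -> illegal
B mobility = 8
-- W to move --
(1,0): no bracket -> illegal
(1,1): flips 1 -> legal
(1,2): no bracket -> illegal
(2,0): flips 1 -> legal
(3,0): no bracket -> illegal
(3,4): no bracket -> illegal
(3,5): no bracket -> illegal
(4,1): flips 1 -> legal
(4,2): flips 1 -> legal
(5,2): no bracket -> illegal
(5,3): flips 1 -> legal
(5,4): no bracket -> illegal
(5,5): flips 1 -> legal
W mobility = 6

Answer: B=8 W=6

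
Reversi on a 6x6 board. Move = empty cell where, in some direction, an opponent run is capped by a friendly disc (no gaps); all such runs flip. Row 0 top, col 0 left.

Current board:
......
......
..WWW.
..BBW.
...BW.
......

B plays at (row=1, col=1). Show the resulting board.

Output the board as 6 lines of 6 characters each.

Answer: ......
.B....
..BWW.
..BBW.
...BW.
......

Derivation:
Place B at (1,1); scan 8 dirs for brackets.
Dir NW: first cell '.' (not opp) -> no flip
Dir N: first cell '.' (not opp) -> no flip
Dir NE: first cell '.' (not opp) -> no flip
Dir W: first cell '.' (not opp) -> no flip
Dir E: first cell '.' (not opp) -> no flip
Dir SW: first cell '.' (not opp) -> no flip
Dir S: first cell '.' (not opp) -> no flip
Dir SE: opp run (2,2) capped by B -> flip
All flips: (2,2)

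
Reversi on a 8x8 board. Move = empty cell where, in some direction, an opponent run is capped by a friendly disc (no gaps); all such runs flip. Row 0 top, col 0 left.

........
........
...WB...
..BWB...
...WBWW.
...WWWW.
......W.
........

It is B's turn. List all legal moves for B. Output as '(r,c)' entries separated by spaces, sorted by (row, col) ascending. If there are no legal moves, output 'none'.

(1,2): flips 1 -> legal
(1,3): no bracket -> illegal
(1,4): flips 1 -> legal
(2,2): flips 2 -> legal
(3,5): no bracket -> illegal
(3,6): no bracket -> illegal
(3,7): no bracket -> illegal
(4,2): flips 2 -> legal
(4,7): flips 2 -> legal
(5,2): flips 1 -> legal
(5,7): no bracket -> illegal
(6,2): flips 1 -> legal
(6,3): no bracket -> illegal
(6,4): flips 1 -> legal
(6,5): flips 2 -> legal
(6,7): flips 2 -> legal
(7,5): no bracket -> illegal
(7,6): no bracket -> illegal
(7,7): flips 2 -> legal

Answer: (1,2) (1,4) (2,2) (4,2) (4,7) (5,2) (6,2) (6,4) (6,5) (6,7) (7,7)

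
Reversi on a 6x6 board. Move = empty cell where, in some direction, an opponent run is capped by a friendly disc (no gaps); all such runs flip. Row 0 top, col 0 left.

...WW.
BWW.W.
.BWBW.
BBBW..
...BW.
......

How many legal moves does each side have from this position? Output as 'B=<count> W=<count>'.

Answer: B=7 W=7

Derivation:
-- B to move --
(0,0): no bracket -> illegal
(0,1): flips 2 -> legal
(0,2): flips 2 -> legal
(0,5): flips 1 -> legal
(1,3): flips 3 -> legal
(1,5): no bracket -> illegal
(2,0): no bracket -> illegal
(2,5): flips 1 -> legal
(3,4): flips 1 -> legal
(3,5): no bracket -> illegal
(4,2): no bracket -> illegal
(4,5): flips 1 -> legal
(5,3): no bracket -> illegal
(5,4): no bracket -> illegal
(5,5): no bracket -> illegal
B mobility = 7
-- W to move --
(0,0): no bracket -> illegal
(0,1): no bracket -> illegal
(1,3): flips 1 -> legal
(2,0): flips 1 -> legal
(3,4): flips 1 -> legal
(4,0): flips 1 -> legal
(4,1): flips 4 -> legal
(4,2): flips 2 -> legal
(5,2): no bracket -> illegal
(5,3): flips 1 -> legal
(5,4): no bracket -> illegal
W mobility = 7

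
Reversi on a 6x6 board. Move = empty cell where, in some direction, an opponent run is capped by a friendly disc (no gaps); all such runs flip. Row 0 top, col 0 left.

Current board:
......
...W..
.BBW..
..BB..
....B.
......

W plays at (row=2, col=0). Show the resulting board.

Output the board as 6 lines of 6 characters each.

Answer: ......
...W..
WWWW..
..BB..
....B.
......

Derivation:
Place W at (2,0); scan 8 dirs for brackets.
Dir NW: edge -> no flip
Dir N: first cell '.' (not opp) -> no flip
Dir NE: first cell '.' (not opp) -> no flip
Dir W: edge -> no flip
Dir E: opp run (2,1) (2,2) capped by W -> flip
Dir SW: edge -> no flip
Dir S: first cell '.' (not opp) -> no flip
Dir SE: first cell '.' (not opp) -> no flip
All flips: (2,1) (2,2)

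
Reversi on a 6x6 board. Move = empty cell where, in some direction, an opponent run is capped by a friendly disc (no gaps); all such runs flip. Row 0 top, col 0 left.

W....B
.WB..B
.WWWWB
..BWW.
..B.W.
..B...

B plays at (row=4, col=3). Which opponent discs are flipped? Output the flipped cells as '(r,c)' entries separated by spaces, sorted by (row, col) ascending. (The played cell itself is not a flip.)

Answer: (3,4)

Derivation:
Dir NW: first cell 'B' (not opp) -> no flip
Dir N: opp run (3,3) (2,3), next='.' -> no flip
Dir NE: opp run (3,4) capped by B -> flip
Dir W: first cell 'B' (not opp) -> no flip
Dir E: opp run (4,4), next='.' -> no flip
Dir SW: first cell 'B' (not opp) -> no flip
Dir S: first cell '.' (not opp) -> no flip
Dir SE: first cell '.' (not opp) -> no flip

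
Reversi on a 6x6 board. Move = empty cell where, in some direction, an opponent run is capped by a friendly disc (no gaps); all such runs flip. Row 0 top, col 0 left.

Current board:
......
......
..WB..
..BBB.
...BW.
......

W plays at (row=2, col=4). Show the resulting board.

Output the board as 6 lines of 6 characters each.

Answer: ......
......
..WWW.
..BBW.
...BW.
......

Derivation:
Place W at (2,4); scan 8 dirs for brackets.
Dir NW: first cell '.' (not opp) -> no flip
Dir N: first cell '.' (not opp) -> no flip
Dir NE: first cell '.' (not opp) -> no flip
Dir W: opp run (2,3) capped by W -> flip
Dir E: first cell '.' (not opp) -> no flip
Dir SW: opp run (3,3), next='.' -> no flip
Dir S: opp run (3,4) capped by W -> flip
Dir SE: first cell '.' (not opp) -> no flip
All flips: (2,3) (3,4)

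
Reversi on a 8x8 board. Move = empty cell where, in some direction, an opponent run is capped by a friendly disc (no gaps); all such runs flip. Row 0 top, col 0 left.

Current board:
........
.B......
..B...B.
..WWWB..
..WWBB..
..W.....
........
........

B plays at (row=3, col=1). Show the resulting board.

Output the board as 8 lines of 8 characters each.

Answer: ........
.B......
..B...B.
.BBBBB..
..WWBB..
..W.....
........
........

Derivation:
Place B at (3,1); scan 8 dirs for brackets.
Dir NW: first cell '.' (not opp) -> no flip
Dir N: first cell '.' (not opp) -> no flip
Dir NE: first cell 'B' (not opp) -> no flip
Dir W: first cell '.' (not opp) -> no flip
Dir E: opp run (3,2) (3,3) (3,4) capped by B -> flip
Dir SW: first cell '.' (not opp) -> no flip
Dir S: first cell '.' (not opp) -> no flip
Dir SE: opp run (4,2), next='.' -> no flip
All flips: (3,2) (3,3) (3,4)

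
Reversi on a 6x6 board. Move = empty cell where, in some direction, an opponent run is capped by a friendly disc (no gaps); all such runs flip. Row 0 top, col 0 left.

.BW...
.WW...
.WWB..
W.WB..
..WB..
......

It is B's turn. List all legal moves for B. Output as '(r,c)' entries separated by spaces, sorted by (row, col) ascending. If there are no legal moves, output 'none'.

(0,0): flips 2 -> legal
(0,3): flips 1 -> legal
(1,0): flips 2 -> legal
(1,3): no bracket -> illegal
(2,0): flips 2 -> legal
(3,1): flips 3 -> legal
(4,0): no bracket -> illegal
(4,1): flips 2 -> legal
(5,1): flips 1 -> legal
(5,2): no bracket -> illegal
(5,3): no bracket -> illegal

Answer: (0,0) (0,3) (1,0) (2,0) (3,1) (4,1) (5,1)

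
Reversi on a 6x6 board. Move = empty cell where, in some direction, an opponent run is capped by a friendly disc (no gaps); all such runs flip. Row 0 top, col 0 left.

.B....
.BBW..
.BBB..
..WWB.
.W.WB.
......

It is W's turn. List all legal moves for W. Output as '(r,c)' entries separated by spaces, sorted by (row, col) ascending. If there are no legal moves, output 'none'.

(0,0): flips 2 -> legal
(0,2): flips 2 -> legal
(0,3): no bracket -> illegal
(1,0): flips 3 -> legal
(1,4): flips 1 -> legal
(2,0): no bracket -> illegal
(2,4): no bracket -> illegal
(2,5): flips 1 -> legal
(3,0): no bracket -> illegal
(3,1): flips 1 -> legal
(3,5): flips 1 -> legal
(4,5): flips 1 -> legal
(5,3): no bracket -> illegal
(5,4): no bracket -> illegal
(5,5): flips 1 -> legal

Answer: (0,0) (0,2) (1,0) (1,4) (2,5) (3,1) (3,5) (4,5) (5,5)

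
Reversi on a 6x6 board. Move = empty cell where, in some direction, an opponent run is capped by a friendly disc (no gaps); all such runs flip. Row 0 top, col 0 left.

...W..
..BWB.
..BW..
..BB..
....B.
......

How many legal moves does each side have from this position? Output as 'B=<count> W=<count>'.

-- B to move --
(0,2): no bracket -> illegal
(0,4): flips 1 -> legal
(2,4): flips 1 -> legal
(3,4): flips 1 -> legal
B mobility = 3
-- W to move --
(0,1): flips 1 -> legal
(0,2): no bracket -> illegal
(0,4): no bracket -> illegal
(0,5): flips 1 -> legal
(1,1): flips 1 -> legal
(1,5): flips 1 -> legal
(2,1): flips 2 -> legal
(2,4): no bracket -> illegal
(2,5): flips 1 -> legal
(3,1): flips 1 -> legal
(3,4): no bracket -> illegal
(3,5): no bracket -> illegal
(4,1): flips 1 -> legal
(4,2): no bracket -> illegal
(4,3): flips 1 -> legal
(4,5): no bracket -> illegal
(5,3): no bracket -> illegal
(5,4): no bracket -> illegal
(5,5): no bracket -> illegal
W mobility = 9

Answer: B=3 W=9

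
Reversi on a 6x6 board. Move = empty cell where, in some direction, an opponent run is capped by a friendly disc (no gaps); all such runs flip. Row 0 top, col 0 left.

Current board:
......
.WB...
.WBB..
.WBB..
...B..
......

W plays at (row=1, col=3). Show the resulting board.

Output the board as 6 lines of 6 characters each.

Place W at (1,3); scan 8 dirs for brackets.
Dir NW: first cell '.' (not opp) -> no flip
Dir N: first cell '.' (not opp) -> no flip
Dir NE: first cell '.' (not opp) -> no flip
Dir W: opp run (1,2) capped by W -> flip
Dir E: first cell '.' (not opp) -> no flip
Dir SW: opp run (2,2) capped by W -> flip
Dir S: opp run (2,3) (3,3) (4,3), next='.' -> no flip
Dir SE: first cell '.' (not opp) -> no flip
All flips: (1,2) (2,2)

Answer: ......
.WWW..
.WWB..
.WBB..
...B..
......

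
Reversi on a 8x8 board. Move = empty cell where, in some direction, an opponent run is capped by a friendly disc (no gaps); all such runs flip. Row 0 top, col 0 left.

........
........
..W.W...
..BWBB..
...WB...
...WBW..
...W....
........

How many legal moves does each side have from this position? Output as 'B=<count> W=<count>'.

Answer: B=10 W=10

Derivation:
-- B to move --
(1,1): flips 2 -> legal
(1,2): flips 1 -> legal
(1,3): flips 1 -> legal
(1,4): flips 1 -> legal
(1,5): no bracket -> illegal
(2,1): no bracket -> illegal
(2,3): no bracket -> illegal
(2,5): no bracket -> illegal
(3,1): no bracket -> illegal
(4,2): flips 1 -> legal
(4,5): no bracket -> illegal
(4,6): no bracket -> illegal
(5,2): flips 2 -> legal
(5,6): flips 1 -> legal
(6,2): flips 1 -> legal
(6,4): no bracket -> illegal
(6,5): no bracket -> illegal
(6,6): flips 1 -> legal
(7,2): flips 1 -> legal
(7,3): no bracket -> illegal
(7,4): no bracket -> illegal
B mobility = 10
-- W to move --
(2,1): flips 1 -> legal
(2,3): no bracket -> illegal
(2,5): flips 1 -> legal
(2,6): flips 2 -> legal
(3,1): flips 1 -> legal
(3,6): flips 2 -> legal
(4,1): no bracket -> illegal
(4,2): flips 1 -> legal
(4,5): flips 2 -> legal
(4,6): flips 1 -> legal
(6,4): flips 3 -> legal
(6,5): flips 1 -> legal
W mobility = 10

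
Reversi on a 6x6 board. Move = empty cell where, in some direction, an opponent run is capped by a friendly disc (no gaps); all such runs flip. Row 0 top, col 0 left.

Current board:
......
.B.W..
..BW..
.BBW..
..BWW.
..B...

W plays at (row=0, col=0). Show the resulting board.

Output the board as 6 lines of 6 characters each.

Answer: W.....
.W.W..
..WW..
.BBW..
..BWW.
..B...

Derivation:
Place W at (0,0); scan 8 dirs for brackets.
Dir NW: edge -> no flip
Dir N: edge -> no flip
Dir NE: edge -> no flip
Dir W: edge -> no flip
Dir E: first cell '.' (not opp) -> no flip
Dir SW: edge -> no flip
Dir S: first cell '.' (not opp) -> no flip
Dir SE: opp run (1,1) (2,2) capped by W -> flip
All flips: (1,1) (2,2)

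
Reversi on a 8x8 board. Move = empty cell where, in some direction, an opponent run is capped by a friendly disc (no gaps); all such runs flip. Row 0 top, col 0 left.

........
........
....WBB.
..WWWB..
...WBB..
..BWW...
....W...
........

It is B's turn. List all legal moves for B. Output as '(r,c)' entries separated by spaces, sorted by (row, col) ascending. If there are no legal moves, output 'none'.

(1,3): flips 1 -> legal
(1,4): flips 2 -> legal
(1,5): no bracket -> illegal
(2,1): no bracket -> illegal
(2,2): flips 1 -> legal
(2,3): flips 2 -> legal
(3,1): flips 3 -> legal
(4,1): no bracket -> illegal
(4,2): flips 1 -> legal
(5,5): flips 2 -> legal
(6,2): flips 1 -> legal
(6,3): flips 1 -> legal
(6,5): no bracket -> illegal
(7,3): no bracket -> illegal
(7,4): flips 2 -> legal
(7,5): no bracket -> illegal

Answer: (1,3) (1,4) (2,2) (2,3) (3,1) (4,2) (5,5) (6,2) (6,3) (7,4)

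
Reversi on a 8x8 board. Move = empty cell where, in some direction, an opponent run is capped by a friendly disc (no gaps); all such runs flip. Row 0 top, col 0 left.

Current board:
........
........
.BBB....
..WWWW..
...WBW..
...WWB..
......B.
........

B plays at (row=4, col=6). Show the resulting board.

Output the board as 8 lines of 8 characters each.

Answer: ........
........
.BBB....
..WWWW..
...WBBB.
...WWB..
......B.
........

Derivation:
Place B at (4,6); scan 8 dirs for brackets.
Dir NW: opp run (3,5), next='.' -> no flip
Dir N: first cell '.' (not opp) -> no flip
Dir NE: first cell '.' (not opp) -> no flip
Dir W: opp run (4,5) capped by B -> flip
Dir E: first cell '.' (not opp) -> no flip
Dir SW: first cell 'B' (not opp) -> no flip
Dir S: first cell '.' (not opp) -> no flip
Dir SE: first cell '.' (not opp) -> no flip
All flips: (4,5)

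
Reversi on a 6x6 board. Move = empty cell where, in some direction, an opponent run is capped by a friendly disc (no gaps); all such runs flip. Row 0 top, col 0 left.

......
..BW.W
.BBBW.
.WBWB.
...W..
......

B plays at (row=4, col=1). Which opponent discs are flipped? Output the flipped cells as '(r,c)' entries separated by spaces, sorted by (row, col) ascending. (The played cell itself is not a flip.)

Answer: (3,1)

Derivation:
Dir NW: first cell '.' (not opp) -> no flip
Dir N: opp run (3,1) capped by B -> flip
Dir NE: first cell 'B' (not opp) -> no flip
Dir W: first cell '.' (not opp) -> no flip
Dir E: first cell '.' (not opp) -> no flip
Dir SW: first cell '.' (not opp) -> no flip
Dir S: first cell '.' (not opp) -> no flip
Dir SE: first cell '.' (not opp) -> no flip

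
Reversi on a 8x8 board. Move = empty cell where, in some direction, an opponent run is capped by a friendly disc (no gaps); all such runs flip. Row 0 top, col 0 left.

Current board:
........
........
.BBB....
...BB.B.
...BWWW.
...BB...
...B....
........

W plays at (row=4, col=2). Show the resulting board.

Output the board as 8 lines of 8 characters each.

Answer: ........
........
.BBB....
...BB.B.
..WWWWW.
...BB...
...B....
........

Derivation:
Place W at (4,2); scan 8 dirs for brackets.
Dir NW: first cell '.' (not opp) -> no flip
Dir N: first cell '.' (not opp) -> no flip
Dir NE: opp run (3,3), next='.' -> no flip
Dir W: first cell '.' (not opp) -> no flip
Dir E: opp run (4,3) capped by W -> flip
Dir SW: first cell '.' (not opp) -> no flip
Dir S: first cell '.' (not opp) -> no flip
Dir SE: opp run (5,3), next='.' -> no flip
All flips: (4,3)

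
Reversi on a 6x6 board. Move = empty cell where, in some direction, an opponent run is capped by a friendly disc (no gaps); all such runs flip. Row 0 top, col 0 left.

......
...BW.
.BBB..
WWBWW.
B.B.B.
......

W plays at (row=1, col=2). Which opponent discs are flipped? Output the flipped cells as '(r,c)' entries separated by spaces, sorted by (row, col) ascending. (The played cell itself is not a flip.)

Dir NW: first cell '.' (not opp) -> no flip
Dir N: first cell '.' (not opp) -> no flip
Dir NE: first cell '.' (not opp) -> no flip
Dir W: first cell '.' (not opp) -> no flip
Dir E: opp run (1,3) capped by W -> flip
Dir SW: opp run (2,1) capped by W -> flip
Dir S: opp run (2,2) (3,2) (4,2), next='.' -> no flip
Dir SE: opp run (2,3) capped by W -> flip

Answer: (1,3) (2,1) (2,3)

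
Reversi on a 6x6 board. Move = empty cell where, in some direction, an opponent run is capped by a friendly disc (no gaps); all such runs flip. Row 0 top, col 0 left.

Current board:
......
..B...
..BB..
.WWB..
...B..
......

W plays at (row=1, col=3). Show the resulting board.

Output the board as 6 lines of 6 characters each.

Place W at (1,3); scan 8 dirs for brackets.
Dir NW: first cell '.' (not opp) -> no flip
Dir N: first cell '.' (not opp) -> no flip
Dir NE: first cell '.' (not opp) -> no flip
Dir W: opp run (1,2), next='.' -> no flip
Dir E: first cell '.' (not opp) -> no flip
Dir SW: opp run (2,2) capped by W -> flip
Dir S: opp run (2,3) (3,3) (4,3), next='.' -> no flip
Dir SE: first cell '.' (not opp) -> no flip
All flips: (2,2)

Answer: ......
..BW..
..WB..
.WWB..
...B..
......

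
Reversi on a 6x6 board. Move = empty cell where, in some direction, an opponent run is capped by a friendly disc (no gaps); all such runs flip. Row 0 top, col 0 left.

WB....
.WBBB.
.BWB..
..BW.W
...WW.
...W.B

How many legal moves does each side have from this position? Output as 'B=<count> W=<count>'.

Answer: B=4 W=9

Derivation:
-- B to move --
(0,2): no bracket -> illegal
(1,0): flips 1 -> legal
(2,0): no bracket -> illegal
(2,4): no bracket -> illegal
(2,5): no bracket -> illegal
(3,1): flips 1 -> legal
(3,4): flips 1 -> legal
(4,2): no bracket -> illegal
(4,5): no bracket -> illegal
(5,2): no bracket -> illegal
(5,4): flips 1 -> legal
B mobility = 4
-- W to move --
(0,2): flips 2 -> legal
(0,3): flips 2 -> legal
(0,4): flips 1 -> legal
(0,5): no bracket -> illegal
(1,0): flips 2 -> legal
(1,5): flips 3 -> legal
(2,0): flips 1 -> legal
(2,4): flips 1 -> legal
(2,5): no bracket -> illegal
(3,0): no bracket -> illegal
(3,1): flips 2 -> legal
(3,4): no bracket -> illegal
(4,1): no bracket -> illegal
(4,2): flips 1 -> legal
(4,5): no bracket -> illegal
(5,4): no bracket -> illegal
W mobility = 9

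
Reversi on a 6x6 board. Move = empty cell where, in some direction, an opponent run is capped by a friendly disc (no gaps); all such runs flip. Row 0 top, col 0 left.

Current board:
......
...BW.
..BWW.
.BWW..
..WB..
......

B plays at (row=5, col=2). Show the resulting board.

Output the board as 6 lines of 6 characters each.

Place B at (5,2); scan 8 dirs for brackets.
Dir NW: first cell '.' (not opp) -> no flip
Dir N: opp run (4,2) (3,2) capped by B -> flip
Dir NE: first cell 'B' (not opp) -> no flip
Dir W: first cell '.' (not opp) -> no flip
Dir E: first cell '.' (not opp) -> no flip
Dir SW: edge -> no flip
Dir S: edge -> no flip
Dir SE: edge -> no flip
All flips: (3,2) (4,2)

Answer: ......
...BW.
..BWW.
.BBW..
..BB..
..B...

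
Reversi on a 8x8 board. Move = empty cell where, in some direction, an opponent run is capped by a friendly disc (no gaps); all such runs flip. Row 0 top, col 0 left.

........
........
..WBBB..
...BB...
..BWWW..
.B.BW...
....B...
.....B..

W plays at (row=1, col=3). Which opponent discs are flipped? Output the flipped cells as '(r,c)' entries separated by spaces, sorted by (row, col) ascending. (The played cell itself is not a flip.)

Dir NW: first cell '.' (not opp) -> no flip
Dir N: first cell '.' (not opp) -> no flip
Dir NE: first cell '.' (not opp) -> no flip
Dir W: first cell '.' (not opp) -> no flip
Dir E: first cell '.' (not opp) -> no flip
Dir SW: first cell 'W' (not opp) -> no flip
Dir S: opp run (2,3) (3,3) capped by W -> flip
Dir SE: opp run (2,4), next='.' -> no flip

Answer: (2,3) (3,3)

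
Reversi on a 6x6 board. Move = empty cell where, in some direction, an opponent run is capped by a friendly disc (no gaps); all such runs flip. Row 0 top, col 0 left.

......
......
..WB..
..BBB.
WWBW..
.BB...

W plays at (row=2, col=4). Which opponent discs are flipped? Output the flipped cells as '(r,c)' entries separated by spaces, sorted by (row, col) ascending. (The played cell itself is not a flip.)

Answer: (2,3)

Derivation:
Dir NW: first cell '.' (not opp) -> no flip
Dir N: first cell '.' (not opp) -> no flip
Dir NE: first cell '.' (not opp) -> no flip
Dir W: opp run (2,3) capped by W -> flip
Dir E: first cell '.' (not opp) -> no flip
Dir SW: opp run (3,3) (4,2) (5,1), next=edge -> no flip
Dir S: opp run (3,4), next='.' -> no flip
Dir SE: first cell '.' (not opp) -> no flip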